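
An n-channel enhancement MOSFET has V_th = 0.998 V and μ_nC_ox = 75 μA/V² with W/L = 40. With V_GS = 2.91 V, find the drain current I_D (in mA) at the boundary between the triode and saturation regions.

I_D = 5.48 mA

At the boundary V_DS = V_ov = V_GS − V_th = 2.91 − 0.998 = 1.91 V.
k_n = μ_nC_ox · (W/L) = 3 mA/V².
I_D = ½ k_n V_ov² = 0.5 × 3 × 1.91² = 5.48 mA.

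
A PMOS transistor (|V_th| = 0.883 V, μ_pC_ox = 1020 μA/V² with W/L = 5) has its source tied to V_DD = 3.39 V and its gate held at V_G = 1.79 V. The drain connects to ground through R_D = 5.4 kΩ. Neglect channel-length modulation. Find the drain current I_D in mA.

V_SG = V_DD − V_G = 3.39 − 1.79 = 1.6 V, so V_ov = 1.6 − 0.883 = 0.717 V.
k_p = μ_pC_ox · (W/L) = 5.1 mA/V².
Assume saturation: I_D = ½ k_p V_ov² = 0.5 × 5.1 × 0.717² = 1.31 mA, giving V_SD = V_DD − I_D R_D = 3.39 − 1.31 × 5.4 = -3.69 V.
But -3.69 V < V_ov = 0.717 V, so the device is actually in triode.
In triode I_D = k_p[V_ov V_SD − ½ V_SD²] and I_D = (V_DD − V_SD)/R_D. Equating: 13.8 V_SD² − 20.75 V_SD + 3.39 = 0, giving V_SD = 0.186 V (the root below V_ov).
I_D = (3.39 − 0.186) / 5.4 = 0.593 mA.

I_D = 0.593 mA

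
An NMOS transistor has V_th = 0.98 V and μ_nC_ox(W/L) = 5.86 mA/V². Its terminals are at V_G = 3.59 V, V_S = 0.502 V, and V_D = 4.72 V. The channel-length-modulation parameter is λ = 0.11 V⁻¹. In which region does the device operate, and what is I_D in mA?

Saturation; I_D = 19.1 mA

V_GS = V_G − V_S = 3.59 − 0.502 = 3.09 V; V_DS = V_D − V_S = 4.72 − 0.502 = 4.22 V.
V_ov = V_GS − V_th = 3.09 − 0.98 = 2.11 V.
Since V_DS = 4.22 V ≥ V_ov = 2.11 V, the device is in saturation.
I_D = ½ k_n V_ov² (1 + λ V_DS) = 0.5 × 5.86 × 2.11² × (1 + 0.11 × 4.22) = 19.1 mA.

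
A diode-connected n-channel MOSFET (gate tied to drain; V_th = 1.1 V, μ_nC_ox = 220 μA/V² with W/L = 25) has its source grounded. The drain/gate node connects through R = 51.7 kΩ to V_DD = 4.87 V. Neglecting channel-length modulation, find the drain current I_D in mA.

I_D = 0.0698 mA

With gate tied to drain, V_GS = V_DS ≥ V_GS − V_th, so the device is in saturation.
k_n = μ_nC_ox · (W/L) = 5.5 mA/V².
KCL at the drain: ½ k_n (V_GS − V_th)² = (V_DD − V_GS)/R.
Let x = V_GS − 1.1. Then 142 x² + x − 3.77 = 0, giving x = 0.159 V (positive root), so V_GS = 1.26 V.
I_D = (V_DD − V_GS)/R = (4.87 − 1.26) / 51.7 = 0.0698 mA.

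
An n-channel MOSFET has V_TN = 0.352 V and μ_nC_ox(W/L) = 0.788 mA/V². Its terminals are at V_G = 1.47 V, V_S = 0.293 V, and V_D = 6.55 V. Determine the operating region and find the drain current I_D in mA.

Saturation; I_D = 0.268 mA

V_GS = V_G − V_S = 1.47 − 0.293 = 1.18 V; V_DS = V_D − V_S = 6.55 − 0.293 = 6.26 V.
V_ov = V_GS − V_TN = 1.18 − 0.352 = 0.825 V.
Since V_DS = 6.26 V ≥ V_ov = 0.825 V, the device is in saturation.
I_D = ½ k_n V_ov² = 0.5 × 0.788 × 0.825² = 0.268 mA.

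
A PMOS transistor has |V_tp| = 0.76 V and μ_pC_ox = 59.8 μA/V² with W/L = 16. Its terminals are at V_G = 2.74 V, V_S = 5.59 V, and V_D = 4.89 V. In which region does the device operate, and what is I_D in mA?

Triode; I_D = 1.17 mA

V_SG = V_S − V_G = 5.59 − 2.74 = 2.85 V; V_SD = V_S − V_D = 5.59 − 4.89 = 0.7 V.
k_p = μ_pC_ox · (W/L) = 0.9568 mA/V².
V_ov = V_SG − |V_tp| = 2.85 − 0.76 = 2.09 V.
Since V_SD = 0.7 V < V_ov = 2.09 V, the device is in the triode region.
I_D = k_p [V_ov · V_SD − ½ V_SD²] = 0.9568 × [2.09 × 0.7 − 0.5 × 0.7²] = 1.17 mA.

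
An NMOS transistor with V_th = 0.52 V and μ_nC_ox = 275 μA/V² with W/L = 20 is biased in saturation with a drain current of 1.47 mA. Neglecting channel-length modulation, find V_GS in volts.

k_n = μ_nC_ox · (W/L) = 5.5 mA/V².
In saturation I_D = ½ k_n (V_GS − V_th)², so V_GS − V_th = √(2 I_D / k_n) = √(2 × 1.47 / 5.5) = 0.731 V.
V_GS = 0.52 + 0.731 = 1.25 V.

V_GS = 1.25 V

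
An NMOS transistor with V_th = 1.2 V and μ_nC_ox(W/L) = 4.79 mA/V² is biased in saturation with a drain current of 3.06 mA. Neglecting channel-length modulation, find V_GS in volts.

V_GS = 2.33 V

In saturation I_D = ½ k_n (V_GS − V_th)², so V_GS − V_th = √(2 I_D / k_n) = √(2 × 3.06 / 4.79) = 1.13 V.
V_GS = 1.2 + 1.13 = 2.33 V.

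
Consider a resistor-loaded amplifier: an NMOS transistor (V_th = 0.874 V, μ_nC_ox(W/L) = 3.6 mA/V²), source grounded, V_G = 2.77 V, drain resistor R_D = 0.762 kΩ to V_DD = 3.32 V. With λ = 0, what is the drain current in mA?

V_GS = V_G = 2.77 V, so V_ov = 2.77 − 0.874 = 1.9 V.
Assume saturation: I_D = ½ k_n V_ov² = 0.5 × 3.6 × 1.9² = 6.47 mA, giving V_DS = V_DD − I_D R_D = 3.32 − 6.47 × 0.762 = -1.61 V.
But -1.61 V < V_ov = 1.9 V, so the device is actually in triode.
In triode I_D = k_n[V_ov V_DS − ½ V_DS²] and I_D = (V_DD − V_DS)/R_D. Equating: 1.37 V_DS² − 6.201 V_DS + 3.32 = 0, giving V_DS = 0.621 V (the root below V_ov).
I_D = (3.32 − 0.621) / 0.762 = 3.54 mA.

I_D = 3.54 mA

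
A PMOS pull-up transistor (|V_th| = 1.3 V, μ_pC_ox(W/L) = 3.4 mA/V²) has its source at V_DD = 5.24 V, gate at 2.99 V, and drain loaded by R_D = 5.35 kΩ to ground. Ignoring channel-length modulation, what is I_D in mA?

V_SG = V_DD − V_G = 5.24 − 2.99 = 2.25 V, so V_ov = 2.25 − 1.3 = 0.95 V.
Assume saturation: I_D = ½ k_p V_ov² = 0.5 × 3.4 × 0.95² = 1.53 mA, giving V_SD = V_DD − I_D R_D = 5.24 − 1.53 × 5.35 = -2.97 V.
But -2.97 V < V_ov = 0.95 V, so the device is actually in triode.
In triode I_D = k_p[V_ov V_SD − ½ V_SD²] and I_D = (V_DD − V_SD)/R_D. Equating: 9.09 V_SD² − 18.28 V_SD + 5.24 = 0, giving V_SD = 0.346 V (the root below V_ov).
I_D = (5.24 − 0.346) / 5.35 = 0.915 mA.

I_D = 0.915 mA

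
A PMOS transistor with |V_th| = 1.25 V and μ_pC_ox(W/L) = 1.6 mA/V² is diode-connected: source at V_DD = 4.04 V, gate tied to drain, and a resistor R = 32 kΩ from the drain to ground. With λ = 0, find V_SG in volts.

V_SG = 1.56 V

With gate tied to drain, V_SG = V_SD ≥ V_SG − |V_th|, so the device is in saturation.
KCL at the drain: ½ k_p (V_SG − |V_th|)² = (V_DD − V_SG)/R.
Let x = V_SG − 1.25. Then 25.6 x² + x − 2.79 = 0, giving x = 0.311 V (positive root), so V_SG = 1.56 V.
I_D = (V_DD − V_SG)/R = (4.04 − 1.56) / 32 = 0.0775 mA.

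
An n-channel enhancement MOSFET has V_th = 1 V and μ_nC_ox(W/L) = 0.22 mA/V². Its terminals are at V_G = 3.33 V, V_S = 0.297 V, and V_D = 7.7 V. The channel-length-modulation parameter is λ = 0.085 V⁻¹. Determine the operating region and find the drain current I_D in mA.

Saturation; I_D = 0.741 mA

V_GS = V_G − V_S = 3.33 − 0.297 = 3.03 V; V_DS = V_D − V_S = 7.7 − 0.297 = 7.4 V.
V_ov = V_GS − V_th = 3.03 − 1 = 2.03 V.
Since V_DS = 7.4 V ≥ V_ov = 2.03 V, the device is in saturation.
I_D = ½ k_n V_ov² (1 + λ V_DS) = 0.5 × 0.22 × 2.03² × (1 + 0.085 × 7.4) = 0.741 mA.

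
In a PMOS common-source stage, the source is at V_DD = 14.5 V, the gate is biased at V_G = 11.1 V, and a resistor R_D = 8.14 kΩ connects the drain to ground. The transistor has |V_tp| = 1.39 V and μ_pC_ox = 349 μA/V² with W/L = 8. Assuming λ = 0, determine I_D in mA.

V_SG = V_DD − V_G = 14.5 − 11.1 = 3.4 V, so V_ov = 3.4 − 1.39 = 2.01 V.
k_p = μ_pC_ox · (W/L) = 2.792 mA/V².
Assume saturation: I_D = ½ k_p V_ov² = 0.5 × 2.792 × 2.01² = 5.64 mA, giving V_SD = V_DD − I_D R_D = 14.5 − 5.64 × 8.14 = -31.4 V.
But -31.4 V < V_ov = 2.01 V, so the device is actually in triode.
In triode I_D = k_p[V_ov V_SD − ½ V_SD²] and I_D = (V_DD − V_SD)/R_D. Equating: 11.4 V_SD² − 46.68 V_SD + 14.5 = 0, giving V_SD = 0.339 V (the root below V_ov).
I_D = (14.5 − 0.339) / 8.14 = 1.74 mA.

I_D = 1.74 mA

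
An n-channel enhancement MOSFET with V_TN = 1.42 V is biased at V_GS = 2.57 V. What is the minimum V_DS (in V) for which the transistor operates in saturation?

The boundary between triode and saturation is V_DS = V_GS − V_TN = V_ov.
V_ov = 2.57 − 1.42 = 1.15 V.

V_DS,sat = 1.15 V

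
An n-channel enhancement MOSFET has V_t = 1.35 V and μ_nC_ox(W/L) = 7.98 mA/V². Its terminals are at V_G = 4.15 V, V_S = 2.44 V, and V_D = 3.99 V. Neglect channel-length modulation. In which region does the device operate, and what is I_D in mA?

V_GS = V_G − V_S = 4.15 − 2.44 = 1.71 V; V_DS = V_D − V_S = 3.99 − 2.44 = 1.55 V.
V_ov = V_GS − V_t = 1.71 − 1.35 = 0.36 V.
Since V_DS = 1.55 V ≥ V_ov = 0.36 V, the device is in saturation.
I_D = ½ k_n V_ov² = 0.5 × 7.98 × 0.36² = 0.517 mA.

Saturation; I_D = 0.517 mA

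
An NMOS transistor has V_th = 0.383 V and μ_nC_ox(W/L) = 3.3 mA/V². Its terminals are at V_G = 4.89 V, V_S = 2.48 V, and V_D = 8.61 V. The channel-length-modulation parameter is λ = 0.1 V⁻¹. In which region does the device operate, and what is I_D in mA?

Saturation; I_D = 10.9 mA

V_GS = V_G − V_S = 4.89 − 2.48 = 2.41 V; V_DS = V_D − V_S = 8.61 − 2.48 = 6.13 V.
V_ov = V_GS − V_th = 2.41 − 0.383 = 2.03 V.
Since V_DS = 6.13 V ≥ V_ov = 2.03 V, the device is in saturation.
I_D = ½ k_n V_ov² (1 + λ V_DS) = 0.5 × 3.3 × 2.03² × (1 + 0.1 × 6.13) = 10.9 mA.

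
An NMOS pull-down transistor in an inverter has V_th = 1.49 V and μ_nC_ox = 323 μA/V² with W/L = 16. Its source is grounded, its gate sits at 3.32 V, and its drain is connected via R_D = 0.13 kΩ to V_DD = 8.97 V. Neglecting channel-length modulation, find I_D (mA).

V_GS = V_G = 3.32 V, so V_ov = 3.32 − 1.49 = 1.83 V.
k_n = μ_nC_ox · (W/L) = 5.168 mA/V².
Assume saturation: I_D = ½ k_n V_ov² = 0.5 × 5.168 × 1.83² = 8.65 mA, giving V_DS = V_DD − I_D R_D = 8.97 − 8.65 × 0.13 = 7.85 V.
V_DS = 7.85 V ≥ V_ov = 1.83 V, confirming saturation.

I_D = 8.65 mA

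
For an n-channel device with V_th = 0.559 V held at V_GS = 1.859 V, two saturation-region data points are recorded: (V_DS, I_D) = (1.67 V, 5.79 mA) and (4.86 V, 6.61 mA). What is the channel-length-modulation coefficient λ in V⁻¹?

λ = 0.0480 V⁻¹

With V_GS fixed, I_D ∝ (1 + λ V_DS) in saturation, so I_D2/I_D1 = (1 + λ V_DS2)/(1 + λ V_DS1).
6.61/5.79 = 1.142 = (1 + 4.86 λ)/(1 + 1.67 λ).
Solving: λ (I_D1 V_DS2 − I_D2 V_DS1) = I_D2 − I_D1, so λ = (6.61 − 5.79) / (5.79 × 4.86 − 6.61 × 1.67) = 0.82 / 17.1 = 0.048 V⁻¹.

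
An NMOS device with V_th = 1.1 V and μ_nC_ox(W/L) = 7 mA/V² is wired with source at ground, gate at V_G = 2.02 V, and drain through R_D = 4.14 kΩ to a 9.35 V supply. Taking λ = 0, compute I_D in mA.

I_D = 2.15 mA

V_GS = V_G = 2.02 V, so V_ov = 2.02 − 1.1 = 0.92 V.
Assume saturation: I_D = ½ k_n V_ov² = 0.5 × 7 × 0.92² = 2.96 mA, giving V_DS = V_DD − I_D R_D = 9.35 − 2.96 × 4.14 = -2.91 V.
But -2.91 V < V_ov = 0.92 V, so the device is actually in triode.
In triode I_D = k_n[V_ov V_DS − ½ V_DS²] and I_D = (V_DD − V_DS)/R_D. Equating: 14.5 V_DS² − 27.66 V_DS + 9.35 = 0, giving V_DS = 0.439 V (the root below V_ov).
I_D = (9.35 − 0.439) / 4.14 = 2.15 mA.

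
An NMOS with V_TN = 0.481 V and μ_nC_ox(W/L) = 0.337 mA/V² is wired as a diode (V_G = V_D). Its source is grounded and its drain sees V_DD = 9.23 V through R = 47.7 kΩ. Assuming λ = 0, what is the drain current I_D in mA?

With gate tied to drain, V_GS = V_DS ≥ V_GS − V_TN, so the device is in saturation.
KCL at the drain: ½ k_n (V_GS − V_TN)² = (V_DD − V_GS)/R.
Let x = V_GS − 0.481. Then 8.04 x² + x − 8.749 = 0, giving x = 0.983 V (positive root), so V_GS = 1.46 V.
I_D = (V_DD − V_GS)/R = (9.23 − 1.46) / 47.7 = 0.163 mA.

I_D = 0.163 mA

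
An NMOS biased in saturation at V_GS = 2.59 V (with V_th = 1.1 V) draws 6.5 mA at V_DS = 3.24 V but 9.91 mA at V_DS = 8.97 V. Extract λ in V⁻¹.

With V_GS fixed, I_D ∝ (1 + λ V_DS) in saturation, so I_D2/I_D1 = (1 + λ V_DS2)/(1 + λ V_DS1).
9.91/6.5 = 1.525 = (1 + 8.97 λ)/(1 + 3.24 λ).
Solving: λ (I_D1 V_DS2 − I_D2 V_DS1) = I_D2 − I_D1, so λ = (9.91 − 6.5) / (6.5 × 8.97 − 9.91 × 3.24) = 3.41 / 26.2 = 0.13 V⁻¹.

λ = 0.130 V⁻¹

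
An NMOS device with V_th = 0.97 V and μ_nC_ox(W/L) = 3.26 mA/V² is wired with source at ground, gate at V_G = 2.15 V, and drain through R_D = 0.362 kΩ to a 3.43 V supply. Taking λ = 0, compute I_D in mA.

I_D = 2.27 mA

V_GS = V_G = 2.15 V, so V_ov = 2.15 − 0.97 = 1.18 V.
Assume saturation: I_D = ½ k_n V_ov² = 0.5 × 3.26 × 1.18² = 2.27 mA, giving V_DS = V_DD − I_D R_D = 3.43 − 2.27 × 0.362 = 2.61 V.
V_DS = 2.61 V ≥ V_ov = 1.18 V, confirming saturation.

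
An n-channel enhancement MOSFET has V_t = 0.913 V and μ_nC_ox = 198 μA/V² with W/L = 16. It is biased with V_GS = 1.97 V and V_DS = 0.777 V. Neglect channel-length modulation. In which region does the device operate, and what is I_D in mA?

Triode; I_D = 1.65 mA

k_n = μ_nC_ox · (W/L) = 3.168 mA/V².
V_ov = V_GS − V_t = 1.97 − 0.913 = 1.06 V.
Since V_DS = 0.777 V < V_ov = 1.06 V, the device is in the triode region.
I_D = k_n [V_ov · V_DS − ½ V_DS²] = 3.168 × [1.06 × 0.777 − 0.5 × 0.777²] = 1.65 mA.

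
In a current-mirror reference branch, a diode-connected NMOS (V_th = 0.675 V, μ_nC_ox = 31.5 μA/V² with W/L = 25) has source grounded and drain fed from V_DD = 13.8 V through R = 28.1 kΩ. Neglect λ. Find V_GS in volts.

With gate tied to drain, V_GS = V_DS ≥ V_GS − V_th, so the device is in saturation.
k_n = μ_nC_ox · (W/L) = 0.7875 mA/V².
KCL at the drain: ½ k_n (V_GS − V_th)² = (V_DD − V_GS)/R.
Let x = V_GS − 0.675. Then 11.1 x² + x − 13.12 = 0, giving x = 1.04 V (positive root), so V_GS = 1.72 V.
I_D = (V_DD − V_GS)/R = (13.8 − 1.72) / 28.1 = 0.43 mA.

V_GS = 1.72 V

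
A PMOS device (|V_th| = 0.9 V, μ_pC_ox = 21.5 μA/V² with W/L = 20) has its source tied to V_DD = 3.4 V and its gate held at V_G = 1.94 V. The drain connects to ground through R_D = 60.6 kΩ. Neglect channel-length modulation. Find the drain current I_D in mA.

I_D = 0.0514 mA

V_SG = V_DD − V_G = 3.4 − 1.94 = 1.46 V, so V_ov = 1.46 − 0.9 = 0.56 V.
k_p = μ_pC_ox · (W/L) = 0.43 mA/V².
Assume saturation: I_D = ½ k_p V_ov² = 0.5 × 0.43 × 0.56² = 0.0674 mA, giving V_SD = V_DD − I_D R_D = 3.4 − 0.0674 × 60.6 = -0.686 V.
But -0.686 V < V_ov = 0.56 V, so the device is actually in triode.
In triode I_D = k_p[V_ov V_SD − ½ V_SD²] and I_D = (V_DD − V_SD)/R_D. Equating: 13 V_SD² − 15.59 V_SD + 3.4 = 0, giving V_SD = 0.287 V (the root below V_ov).
I_D = (3.4 − 0.287) / 60.6 = 0.0514 mA.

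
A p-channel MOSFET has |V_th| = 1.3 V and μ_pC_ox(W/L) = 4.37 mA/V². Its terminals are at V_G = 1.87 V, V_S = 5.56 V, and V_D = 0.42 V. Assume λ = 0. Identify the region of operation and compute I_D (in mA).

Saturation; I_D = 12.5 mA

V_SG = V_S − V_G = 5.56 − 1.87 = 3.69 V; V_SD = V_S − V_D = 5.56 − 0.42 = 5.14 V.
V_ov = V_SG − |V_th| = 3.69 − 1.3 = 2.39 V.
Since V_SD = 5.14 V ≥ V_ov = 2.39 V, the device is in saturation.
I_D = ½ k_p V_ov² = 0.5 × 4.37 × 2.39² = 12.5 mA.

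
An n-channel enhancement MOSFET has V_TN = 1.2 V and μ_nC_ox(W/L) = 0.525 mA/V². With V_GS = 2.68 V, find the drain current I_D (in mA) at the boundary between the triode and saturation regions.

I_D = 0.575 mA

At the boundary V_DS = V_ov = V_GS − V_TN = 2.68 − 1.2 = 1.48 V.
I_D = ½ k_n V_ov² = 0.5 × 0.525 × 1.48² = 0.575 mA.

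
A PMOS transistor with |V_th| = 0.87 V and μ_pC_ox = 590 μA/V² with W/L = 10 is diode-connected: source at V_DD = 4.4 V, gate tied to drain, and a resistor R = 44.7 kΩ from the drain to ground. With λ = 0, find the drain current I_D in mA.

With gate tied to drain, V_SG = V_SD ≥ V_SG − |V_th|, so the device is in saturation.
k_p = μ_pC_ox · (W/L) = 5.9 mA/V².
KCL at the drain: ½ k_p (V_SG − |V_th|)² = (V_DD − V_SG)/R.
Let x = V_SG − 0.87. Then 132 x² + x − 3.53 = 0, giving x = 0.16 V (positive root), so V_SG = 1.03 V.
I_D = (V_DD − V_SG)/R = (4.4 − 1.03) / 44.7 = 0.0754 mA.

I_D = 0.0754 mA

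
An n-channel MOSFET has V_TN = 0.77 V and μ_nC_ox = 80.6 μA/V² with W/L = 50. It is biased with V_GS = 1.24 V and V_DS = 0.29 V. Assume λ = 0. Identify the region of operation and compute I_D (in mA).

Triode; I_D = 0.380 mA

k_n = μ_nC_ox · (W/L) = 4.03 mA/V².
V_ov = V_GS − V_TN = 1.24 − 0.77 = 0.47 V.
Since V_DS = 0.29 V < V_ov = 0.47 V, the device is in the triode region.
I_D = k_n [V_ov · V_DS − ½ V_DS²] = 4.03 × [0.47 × 0.29 − 0.5 × 0.29²] = 0.38 mA.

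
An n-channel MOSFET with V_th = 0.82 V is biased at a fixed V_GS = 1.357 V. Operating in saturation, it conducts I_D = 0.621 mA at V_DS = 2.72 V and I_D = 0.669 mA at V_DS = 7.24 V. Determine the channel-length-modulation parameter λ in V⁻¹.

λ = 0.0179 V⁻¹

With V_GS fixed, I_D ∝ (1 + λ V_DS) in saturation, so I_D2/I_D1 = (1 + λ V_DS2)/(1 + λ V_DS1).
0.669/0.621 = 1.077 = (1 + 7.24 λ)/(1 + 2.72 λ).
Solving: λ (I_D1 V_DS2 − I_D2 V_DS1) = I_D2 − I_D1, so λ = (0.669 − 0.621) / (0.621 × 7.24 − 0.669 × 2.72) = 0.048 / 2.68 = 0.0179 V⁻¹.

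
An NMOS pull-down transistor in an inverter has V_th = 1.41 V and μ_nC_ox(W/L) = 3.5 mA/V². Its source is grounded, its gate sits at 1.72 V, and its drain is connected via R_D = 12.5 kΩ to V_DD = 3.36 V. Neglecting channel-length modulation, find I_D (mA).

I_D = 0.168 mA

V_GS = V_G = 1.72 V, so V_ov = 1.72 − 1.41 = 0.31 V.
Assume saturation: I_D = ½ k_n V_ov² = 0.5 × 3.5 × 0.31² = 0.168 mA, giving V_DS = V_DD − I_D R_D = 3.36 − 0.168 × 12.5 = 1.26 V.
V_DS = 1.26 V ≥ V_ov = 0.31 V, confirming saturation.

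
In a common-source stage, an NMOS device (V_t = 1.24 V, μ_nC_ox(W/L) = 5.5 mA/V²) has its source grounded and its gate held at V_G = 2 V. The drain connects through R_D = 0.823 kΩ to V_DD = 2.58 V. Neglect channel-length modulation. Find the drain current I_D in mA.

I_D = 1.59 mA

V_GS = V_G = 2 V, so V_ov = 2 − 1.24 = 0.76 V.
Assume saturation: I_D = ½ k_n V_ov² = 0.5 × 5.5 × 0.76² = 1.59 mA, giving V_DS = V_DD − I_D R_D = 2.58 − 1.59 × 0.823 = 1.27 V.
V_DS = 1.27 V ≥ V_ov = 0.76 V, confirming saturation.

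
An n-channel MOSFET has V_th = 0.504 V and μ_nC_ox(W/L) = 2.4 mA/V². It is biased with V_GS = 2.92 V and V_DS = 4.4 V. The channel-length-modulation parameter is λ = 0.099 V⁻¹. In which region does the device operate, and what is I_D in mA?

V_ov = V_GS − V_th = 2.92 − 0.504 = 2.42 V.
Since V_DS = 4.4 V ≥ V_ov = 2.42 V, the device is in saturation.
I_D = ½ k_n V_ov² (1 + λ V_DS) = 0.5 × 2.4 × 2.42² × (1 + 0.099 × 4.4) = 10.1 mA.

Saturation; I_D = 10.1 mA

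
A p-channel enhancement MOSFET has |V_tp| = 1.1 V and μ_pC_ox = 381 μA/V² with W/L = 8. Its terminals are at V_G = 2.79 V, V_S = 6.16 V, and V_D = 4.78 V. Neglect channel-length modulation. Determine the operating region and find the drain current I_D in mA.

V_SG = V_S − V_G = 6.16 − 2.79 = 3.37 V; V_SD = V_S − V_D = 6.16 − 4.78 = 1.38 V.
k_p = μ_pC_ox · (W/L) = 3.048 mA/V².
V_ov = V_SG − |V_tp| = 3.37 − 1.1 = 2.27 V.
Since V_SD = 1.38 V < V_ov = 2.27 V, the device is in the triode region.
I_D = k_p [V_ov · V_SD − ½ V_SD²] = 3.048 × [2.27 × 1.38 − 0.5 × 1.38²] = 6.65 mA.

Triode; I_D = 6.65 mA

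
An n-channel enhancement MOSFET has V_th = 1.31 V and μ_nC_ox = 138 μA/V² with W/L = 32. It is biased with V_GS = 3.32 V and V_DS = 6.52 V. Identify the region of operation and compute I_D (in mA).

Saturation; I_D = 8.92 mA

k_n = μ_nC_ox · (W/L) = 4.416 mA/V².
V_ov = V_GS − V_th = 3.32 − 1.31 = 2.01 V.
Since V_DS = 6.52 V ≥ V_ov = 2.01 V, the device is in saturation.
I_D = ½ k_n V_ov² = 0.5 × 4.416 × 2.01² = 8.92 mA.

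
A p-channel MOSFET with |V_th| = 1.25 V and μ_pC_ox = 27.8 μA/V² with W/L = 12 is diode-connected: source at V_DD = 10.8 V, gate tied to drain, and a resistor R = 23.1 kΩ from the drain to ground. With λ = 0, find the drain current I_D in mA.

With gate tied to drain, V_SG = V_SD ≥ V_SG − |V_th|, so the device is in saturation.
k_p = μ_pC_ox · (W/L) = 0.3336 mA/V².
KCL at the drain: ½ k_p (V_SG − |V_th|)² = (V_DD − V_SG)/R.
Let x = V_SG − 1.25. Then 3.85 x² + x − 9.55 = 0, giving x = 1.45 V (positive root), so V_SG = 2.7 V.
I_D = (V_DD − V_SG)/R = (10.8 − 2.7) / 23.1 = 0.351 mA.

I_D = 0.351 mA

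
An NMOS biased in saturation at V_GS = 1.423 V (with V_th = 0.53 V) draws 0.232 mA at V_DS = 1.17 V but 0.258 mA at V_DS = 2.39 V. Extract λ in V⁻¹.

λ = 0.103 V⁻¹

With V_GS fixed, I_D ∝ (1 + λ V_DS) in saturation, so I_D2/I_D1 = (1 + λ V_DS2)/(1 + λ V_DS1).
0.258/0.232 = 1.112 = (1 + 2.39 λ)/(1 + 1.17 λ).
Solving: λ (I_D1 V_DS2 − I_D2 V_DS1) = I_D2 − I_D1, so λ = (0.258 − 0.232) / (0.232 × 2.39 − 0.258 × 1.17) = 0.026 / 0.253 = 0.103 V⁻¹.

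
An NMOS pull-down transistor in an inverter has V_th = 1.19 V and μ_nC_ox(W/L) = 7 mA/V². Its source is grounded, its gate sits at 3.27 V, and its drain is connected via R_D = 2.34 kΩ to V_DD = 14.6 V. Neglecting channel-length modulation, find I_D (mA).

V_GS = V_G = 3.27 V, so V_ov = 3.27 − 1.19 = 2.08 V.
Assume saturation: I_D = ½ k_n V_ov² = 0.5 × 7 × 2.08² = 15.1 mA, giving V_DS = V_DD − I_D R_D = 14.6 − 15.1 × 2.34 = -20.8 V.
But -20.8 V < V_ov = 2.08 V, so the device is actually in triode.
In triode I_D = k_n[V_ov V_DS − ½ V_DS²] and I_D = (V_DD − V_DS)/R_D. Equating: 8.19 V_DS² − 35.07 V_DS + 14.6 = 0, giving V_DS = 0.467 V (the root below V_ov).
I_D = (14.6 − 0.467) / 2.34 = 6.04 mA.

I_D = 6.04 mA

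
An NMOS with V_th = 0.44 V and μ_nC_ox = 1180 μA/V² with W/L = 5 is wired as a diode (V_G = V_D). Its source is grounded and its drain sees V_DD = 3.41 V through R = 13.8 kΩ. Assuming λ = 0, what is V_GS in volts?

V_GS = 0.698 V

With gate tied to drain, V_GS = V_DS ≥ V_GS − V_th, so the device is in saturation.
k_n = μ_nC_ox · (W/L) = 5.9 mA/V².
KCL at the drain: ½ k_n (V_GS − V_th)² = (V_DD − V_GS)/R.
Let x = V_GS − 0.44. Then 40.7 x² + x − 2.97 = 0, giving x = 0.258 V (positive root), so V_GS = 0.698 V.
I_D = (V_DD − V_GS)/R = (3.41 − 0.698) / 13.8 = 0.197 mA.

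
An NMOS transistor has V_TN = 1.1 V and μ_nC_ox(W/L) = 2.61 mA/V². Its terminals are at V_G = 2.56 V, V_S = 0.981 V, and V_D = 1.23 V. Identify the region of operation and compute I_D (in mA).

Triode; I_D = 0.230 mA

V_GS = V_G − V_S = 2.56 − 0.981 = 1.58 V; V_DS = V_D − V_S = 1.23 − 0.981 = 0.249 V.
V_ov = V_GS − V_TN = 1.58 − 1.1 = 0.479 V.
Since V_DS = 0.249 V < V_ov = 0.479 V, the device is in the triode region.
I_D = k_n [V_ov · V_DS − ½ V_DS²] = 2.61 × [0.479 × 0.249 − 0.5 × 0.249²] = 0.23 mA.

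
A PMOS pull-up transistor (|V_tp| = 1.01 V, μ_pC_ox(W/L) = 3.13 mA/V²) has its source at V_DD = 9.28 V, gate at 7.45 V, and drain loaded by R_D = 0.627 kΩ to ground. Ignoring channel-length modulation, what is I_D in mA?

I_D = 1.05 mA

V_SG = V_DD − V_G = 9.28 − 7.45 = 1.83 V, so V_ov = 1.83 − 1.01 = 0.82 V.
Assume saturation: I_D = ½ k_p V_ov² = 0.5 × 3.13 × 0.82² = 1.05 mA, giving V_SD = V_DD − I_D R_D = 9.28 − 1.05 × 0.627 = 8.62 V.
V_SD = 8.62 V ≥ V_ov = 0.82 V, confirming saturation.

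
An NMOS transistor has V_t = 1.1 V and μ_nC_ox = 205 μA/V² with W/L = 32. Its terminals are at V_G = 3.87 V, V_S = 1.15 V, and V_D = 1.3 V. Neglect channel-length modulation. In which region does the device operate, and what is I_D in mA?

Triode; I_D = 1.52 mA

V_GS = V_G − V_S = 3.87 − 1.15 = 2.72 V; V_DS = V_D − V_S = 1.3 − 1.15 = 0.15 V.
k_n = μ_nC_ox · (W/L) = 6.56 mA/V².
V_ov = V_GS − V_t = 2.72 − 1.1 = 1.62 V.
Since V_DS = 0.15 V < V_ov = 1.62 V, the device is in the triode region.
I_D = k_n [V_ov · V_DS − ½ V_DS²] = 6.56 × [1.62 × 0.15 − 0.5 × 0.15²] = 1.52 mA.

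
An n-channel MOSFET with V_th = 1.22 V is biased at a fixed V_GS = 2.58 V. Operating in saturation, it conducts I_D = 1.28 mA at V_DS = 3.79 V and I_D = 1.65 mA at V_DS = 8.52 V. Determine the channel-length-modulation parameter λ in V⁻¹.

λ = 0.0795 V⁻¹

With V_GS fixed, I_D ∝ (1 + λ V_DS) in saturation, so I_D2/I_D1 = (1 + λ V_DS2)/(1 + λ V_DS1).
1.65/1.28 = 1.289 = (1 + 8.52 λ)/(1 + 3.79 λ).
Solving: λ (I_D1 V_DS2 − I_D2 V_DS1) = I_D2 − I_D1, so λ = (1.65 − 1.28) / (1.28 × 8.52 − 1.65 × 3.79) = 0.37 / 4.65 = 0.0795 V⁻¹.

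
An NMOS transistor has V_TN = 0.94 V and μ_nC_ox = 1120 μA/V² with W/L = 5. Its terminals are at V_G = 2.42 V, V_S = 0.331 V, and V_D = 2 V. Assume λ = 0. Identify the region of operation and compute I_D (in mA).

Saturation; I_D = 3.70 mA

V_GS = V_G − V_S = 2.42 − 0.331 = 2.09 V; V_DS = V_D − V_S = 2 − 0.331 = 1.67 V.
k_n = μ_nC_ox · (W/L) = 5.6 mA/V².
V_ov = V_GS − V_TN = 2.09 − 0.94 = 1.15 V.
Since V_DS = 1.67 V ≥ V_ov = 1.15 V, the device is in saturation.
I_D = ½ k_n V_ov² = 0.5 × 5.6 × 1.15² = 3.7 mA.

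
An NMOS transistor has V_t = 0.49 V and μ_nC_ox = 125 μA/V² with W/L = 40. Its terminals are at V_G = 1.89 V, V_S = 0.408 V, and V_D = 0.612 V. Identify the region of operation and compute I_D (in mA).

Triode; I_D = 0.908 mA

V_GS = V_G − V_S = 1.89 − 0.408 = 1.48 V; V_DS = V_D − V_S = 0.612 − 0.408 = 0.204 V.
k_n = μ_nC_ox · (W/L) = 5 mA/V².
V_ov = V_GS − V_t = 1.48 − 0.49 = 0.992 V.
Since V_DS = 0.204 V < V_ov = 0.992 V, the device is in the triode region.
I_D = k_n [V_ov · V_DS − ½ V_DS²] = 5 × [0.992 × 0.204 − 0.5 × 0.204²] = 0.908 mA.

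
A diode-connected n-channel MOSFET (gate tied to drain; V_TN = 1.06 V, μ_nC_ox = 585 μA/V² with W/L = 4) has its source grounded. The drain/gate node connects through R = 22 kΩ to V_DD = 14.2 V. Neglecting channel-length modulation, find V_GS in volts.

V_GS = 1.76 V

With gate tied to drain, V_GS = V_DS ≥ V_GS − V_TN, so the device is in saturation.
k_n = μ_nC_ox · (W/L) = 2.34 mA/V².
KCL at the drain: ½ k_n (V_GS − V_TN)² = (V_DD − V_GS)/R.
Let x = V_GS − 1.06. Then 25.7 x² + x − 13.14 = 0, giving x = 0.695 V (positive root), so V_GS = 1.76 V.
I_D = (V_DD − V_GS)/R = (14.2 − 1.76) / 22 = 0.566 mA.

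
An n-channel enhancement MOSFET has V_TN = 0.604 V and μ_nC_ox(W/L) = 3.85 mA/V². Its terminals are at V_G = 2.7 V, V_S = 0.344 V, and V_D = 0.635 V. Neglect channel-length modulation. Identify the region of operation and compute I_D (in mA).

V_GS = V_G − V_S = 2.7 − 0.344 = 2.36 V; V_DS = V_D − V_S = 0.635 − 0.344 = 0.291 V.
V_ov = V_GS − V_TN = 2.36 − 0.604 = 1.75 V.
Since V_DS = 0.291 V < V_ov = 1.75 V, the device is in the triode region.
I_D = k_n [V_ov · V_DS − ½ V_DS²] = 3.85 × [1.75 × 0.291 − 0.5 × 0.291²] = 1.8 mA.

Triode; I_D = 1.80 mA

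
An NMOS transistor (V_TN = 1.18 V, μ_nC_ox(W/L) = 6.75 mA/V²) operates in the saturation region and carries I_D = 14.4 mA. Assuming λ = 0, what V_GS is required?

V_GS = 3.25 V

In saturation I_D = ½ k_n (V_GS − V_TN)², so V_GS − V_TN = √(2 I_D / k_n) = √(2 × 14.4 / 6.75) = 2.07 V.
V_GS = 1.18 + 2.07 = 3.25 V.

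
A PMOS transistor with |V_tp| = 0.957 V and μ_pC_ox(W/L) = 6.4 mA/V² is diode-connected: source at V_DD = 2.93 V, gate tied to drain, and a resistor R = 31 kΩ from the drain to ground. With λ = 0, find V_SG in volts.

V_SG = 1.09 V

With gate tied to drain, V_SG = V_SD ≥ V_SG − |V_tp|, so the device is in saturation.
KCL at the drain: ½ k_p (V_SG − |V_tp|)² = (V_DD − V_SG)/R.
Let x = V_SG − 0.957. Then 99.2 x² + x − 1.973 = 0, giving x = 0.136 V (positive root), so V_SG = 1.09 V.
I_D = (V_DD − V_SG)/R = (2.93 − 1.09) / 31 = 0.0593 mA.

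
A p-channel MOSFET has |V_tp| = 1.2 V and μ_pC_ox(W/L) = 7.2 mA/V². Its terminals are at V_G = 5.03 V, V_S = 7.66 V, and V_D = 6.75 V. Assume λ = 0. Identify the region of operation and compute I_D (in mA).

Triode; I_D = 6.39 mA

V_SG = V_S − V_G = 7.66 − 5.03 = 2.63 V; V_SD = V_S − V_D = 7.66 − 6.75 = 0.91 V.
V_ov = V_SG − |V_tp| = 2.63 − 1.2 = 1.43 V.
Since V_SD = 0.91 V < V_ov = 1.43 V, the device is in the triode region.
I_D = k_p [V_ov · V_SD − ½ V_SD²] = 7.2 × [1.43 × 0.91 − 0.5 × 0.91²] = 6.39 mA.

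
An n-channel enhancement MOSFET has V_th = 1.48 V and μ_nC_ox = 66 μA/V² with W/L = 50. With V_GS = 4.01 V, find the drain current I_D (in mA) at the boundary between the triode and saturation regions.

At the boundary V_DS = V_ov = V_GS − V_th = 4.01 − 1.48 = 2.53 V.
k_n = μ_nC_ox · (W/L) = 3.3 mA/V².
I_D = ½ k_n V_ov² = 0.5 × 3.3 × 2.53² = 10.6 mA.

I_D = 10.6 mA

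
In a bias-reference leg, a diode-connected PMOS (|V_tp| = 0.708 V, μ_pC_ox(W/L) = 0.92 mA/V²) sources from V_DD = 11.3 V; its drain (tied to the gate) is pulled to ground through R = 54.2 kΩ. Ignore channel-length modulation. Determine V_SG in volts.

V_SG = 1.34 V

With gate tied to drain, V_SG = V_SD ≥ V_SG − |V_tp|, so the device is in saturation.
KCL at the drain: ½ k_p (V_SG − |V_tp|)² = (V_DD − V_SG)/R.
Let x = V_SG − 0.708. Then 24.9 x² + x − 10.59 = 0, giving x = 0.632 V (positive root), so V_SG = 1.34 V.
I_D = (V_DD − V_SG)/R = (11.3 − 1.34) / 54.2 = 0.184 mA.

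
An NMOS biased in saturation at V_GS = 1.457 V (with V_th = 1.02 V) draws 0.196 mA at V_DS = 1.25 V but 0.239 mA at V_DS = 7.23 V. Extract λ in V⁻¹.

λ = 0.0385 V⁻¹

With V_GS fixed, I_D ∝ (1 + λ V_DS) in saturation, so I_D2/I_D1 = (1 + λ V_DS2)/(1 + λ V_DS1).
0.239/0.196 = 1.219 = (1 + 7.23 λ)/(1 + 1.25 λ).
Solving: λ (I_D1 V_DS2 − I_D2 V_DS1) = I_D2 − I_D1, so λ = (0.239 − 0.196) / (0.196 × 7.23 − 0.239 × 1.25) = 0.043 / 1.12 = 0.0385 V⁻¹.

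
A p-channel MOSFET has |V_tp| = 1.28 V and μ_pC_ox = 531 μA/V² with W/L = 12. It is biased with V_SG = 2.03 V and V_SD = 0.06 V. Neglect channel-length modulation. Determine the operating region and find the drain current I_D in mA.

Triode; I_D = 0.275 mA

k_p = μ_pC_ox · (W/L) = 6.372 mA/V².
V_ov = V_SG − |V_tp| = 2.03 − 1.28 = 0.75 V.
Since V_SD = 0.06 V < V_ov = 0.75 V, the device is in the triode region.
I_D = k_p [V_ov · V_SD − ½ V_SD²] = 6.372 × [0.75 × 0.06 − 0.5 × 0.06²] = 0.275 mA.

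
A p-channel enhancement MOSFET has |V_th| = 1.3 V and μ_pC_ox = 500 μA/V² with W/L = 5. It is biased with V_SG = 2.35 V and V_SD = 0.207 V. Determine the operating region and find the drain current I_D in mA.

Triode; I_D = 0.490 mA

k_p = μ_pC_ox · (W/L) = 2.5 mA/V².
V_ov = V_SG − |V_th| = 2.35 − 1.3 = 1.05 V.
Since V_SD = 0.207 V < V_ov = 1.05 V, the device is in the triode region.
I_D = k_p [V_ov · V_SD − ½ V_SD²] = 2.5 × [1.05 × 0.207 − 0.5 × 0.207²] = 0.49 mA.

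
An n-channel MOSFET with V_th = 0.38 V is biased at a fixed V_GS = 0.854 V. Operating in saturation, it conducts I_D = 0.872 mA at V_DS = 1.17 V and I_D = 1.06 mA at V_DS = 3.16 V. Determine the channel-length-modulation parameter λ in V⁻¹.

λ = 0.124 V⁻¹

With V_GS fixed, I_D ∝ (1 + λ V_DS) in saturation, so I_D2/I_D1 = (1 + λ V_DS2)/(1 + λ V_DS1).
1.06/0.872 = 1.216 = (1 + 3.16 λ)/(1 + 1.17 λ).
Solving: λ (I_D1 V_DS2 − I_D2 V_DS1) = I_D2 − I_D1, so λ = (1.06 − 0.872) / (0.872 × 3.16 − 1.06 × 1.17) = 0.188 / 1.52 = 0.124 V⁻¹.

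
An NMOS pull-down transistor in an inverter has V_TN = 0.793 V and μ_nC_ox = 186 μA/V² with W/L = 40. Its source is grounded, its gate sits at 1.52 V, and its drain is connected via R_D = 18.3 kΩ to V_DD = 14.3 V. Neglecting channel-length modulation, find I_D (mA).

I_D = 0.773 mA

V_GS = V_G = 1.52 V, so V_ov = 1.52 − 0.793 = 0.727 V.
k_n = μ_nC_ox · (W/L) = 7.44 mA/V².
Assume saturation: I_D = ½ k_n V_ov² = 0.5 × 7.44 × 0.727² = 1.97 mA, giving V_DS = V_DD − I_D R_D = 14.3 − 1.97 × 18.3 = -21.7 V.
But -21.7 V < V_ov = 0.727 V, so the device is actually in triode.
In triode I_D = k_n[V_ov V_DS − ½ V_DS²] and I_D = (V_DD − V_DS)/R_D. Equating: 68.1 V_DS² − 99.98 V_DS + 14.3 = 0, giving V_DS = 0.161 V (the root below V_ov).
I_D = (14.3 − 0.161) / 18.3 = 0.773 mA.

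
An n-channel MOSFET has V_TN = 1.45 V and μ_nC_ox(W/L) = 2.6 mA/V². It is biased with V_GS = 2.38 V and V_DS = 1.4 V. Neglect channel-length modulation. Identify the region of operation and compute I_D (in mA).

Saturation; I_D = 1.12 mA

V_ov = V_GS − V_TN = 2.38 − 1.45 = 0.93 V.
Since V_DS = 1.4 V ≥ V_ov = 0.93 V, the device is in saturation.
I_D = ½ k_n V_ov² = 0.5 × 2.6 × 0.93² = 1.12 mA.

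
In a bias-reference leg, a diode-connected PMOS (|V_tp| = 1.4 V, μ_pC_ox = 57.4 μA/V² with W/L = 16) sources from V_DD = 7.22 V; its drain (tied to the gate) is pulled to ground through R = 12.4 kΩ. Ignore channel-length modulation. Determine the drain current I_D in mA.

I_D = 0.395 mA

With gate tied to drain, V_SG = V_SD ≥ V_SG − |V_tp|, so the device is in saturation.
k_p = μ_pC_ox · (W/L) = 0.9184 mA/V².
KCL at the drain: ½ k_p (V_SG − |V_tp|)² = (V_DD − V_SG)/R.
Let x = V_SG − 1.4. Then 5.69 x² + x − 5.82 = 0, giving x = 0.927 V (positive root), so V_SG = 2.33 V.
I_D = (V_DD − V_SG)/R = (7.22 − 2.33) / 12.4 = 0.395 mA.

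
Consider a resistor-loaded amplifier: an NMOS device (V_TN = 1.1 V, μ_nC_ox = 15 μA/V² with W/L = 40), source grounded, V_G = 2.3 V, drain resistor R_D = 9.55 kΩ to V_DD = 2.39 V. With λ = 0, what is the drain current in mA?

I_D = 0.214 mA

V_GS = V_G = 2.3 V, so V_ov = 2.3 − 1.1 = 1.2 V.
k_n = μ_nC_ox · (W/L) = 0.6 mA/V².
Assume saturation: I_D = ½ k_n V_ov² = 0.5 × 0.6 × 1.2² = 0.432 mA, giving V_DS = V_DD − I_D R_D = 2.39 − 0.432 × 9.55 = -1.74 V.
But -1.74 V < V_ov = 1.2 V, so the device is actually in triode.
In triode I_D = k_n[V_ov V_DS − ½ V_DS²] and I_D = (V_DD − V_DS)/R_D. Equating: 2.87 V_DS² − 7.876 V_DS + 2.39 = 0, giving V_DS = 0.347 V (the root below V_ov).
I_D = (2.39 − 0.347) / 9.55 = 0.214 mA.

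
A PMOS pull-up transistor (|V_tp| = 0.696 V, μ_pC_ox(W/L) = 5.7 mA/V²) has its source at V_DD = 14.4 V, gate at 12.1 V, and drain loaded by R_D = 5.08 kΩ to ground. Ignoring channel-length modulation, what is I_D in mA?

V_SG = V_DD − V_G = 14.4 − 12.1 = 2.3 V, so V_ov = 2.3 − 0.696 = 1.6 V.
Assume saturation: I_D = ½ k_p V_ov² = 0.5 × 5.7 × 1.6² = 7.33 mA, giving V_SD = V_DD − I_D R_D = 14.4 − 7.33 × 5.08 = -22.8 V.
But -22.8 V < V_ov = 1.6 V, so the device is actually in triode.
In triode I_D = k_p[V_ov V_SD − ½ V_SD²] and I_D = (V_DD − V_SD)/R_D. Equating: 14.5 V_SD² − 47.45 V_SD + 14.4 = 0, giving V_SD = 0.338 V (the root below V_ov).
I_D = (14.4 − 0.338) / 5.08 = 2.77 mA.

I_D = 2.77 mA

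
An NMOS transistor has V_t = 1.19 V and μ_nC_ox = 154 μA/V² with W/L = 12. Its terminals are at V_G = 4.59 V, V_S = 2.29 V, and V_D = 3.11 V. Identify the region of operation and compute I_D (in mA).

V_GS = V_G − V_S = 4.59 − 2.29 = 2.3 V; V_DS = V_D − V_S = 3.11 − 2.29 = 0.82 V.
k_n = μ_nC_ox · (W/L) = 1.848 mA/V².
V_ov = V_GS − V_t = 2.3 − 1.19 = 1.11 V.
Since V_DS = 0.82 V < V_ov = 1.11 V, the device is in the triode region.
I_D = k_n [V_ov · V_DS − ½ V_DS²] = 1.848 × [1.11 × 0.82 − 0.5 × 0.82²] = 1.06 mA.

Triode; I_D = 1.06 mA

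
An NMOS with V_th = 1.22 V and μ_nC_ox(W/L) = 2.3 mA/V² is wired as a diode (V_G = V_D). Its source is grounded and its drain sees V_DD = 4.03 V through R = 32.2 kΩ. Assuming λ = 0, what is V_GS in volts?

V_GS = 1.48 V

With gate tied to drain, V_GS = V_DS ≥ V_GS − V_th, so the device is in saturation.
KCL at the drain: ½ k_n (V_GS − V_th)² = (V_DD − V_GS)/R.
Let x = V_GS − 1.22. Then 37 x² + x − 2.81 = 0, giving x = 0.262 V (positive root), so V_GS = 1.48 V.
I_D = (V_DD − V_GS)/R = (4.03 − 1.48) / 32.2 = 0.0791 mA.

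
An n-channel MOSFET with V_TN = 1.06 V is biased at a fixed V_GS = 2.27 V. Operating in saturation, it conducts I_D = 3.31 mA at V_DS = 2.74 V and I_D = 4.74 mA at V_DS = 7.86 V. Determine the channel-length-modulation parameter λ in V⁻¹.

With V_GS fixed, I_D ∝ (1 + λ V_DS) in saturation, so I_D2/I_D1 = (1 + λ V_DS2)/(1 + λ V_DS1).
4.74/3.31 = 1.432 = (1 + 7.86 λ)/(1 + 2.74 λ).
Solving: λ (I_D1 V_DS2 − I_D2 V_DS1) = I_D2 − I_D1, so λ = (4.74 − 3.31) / (3.31 × 7.86 − 4.74 × 2.74) = 1.43 / 13 = 0.11 V⁻¹.

λ = 0.110 V⁻¹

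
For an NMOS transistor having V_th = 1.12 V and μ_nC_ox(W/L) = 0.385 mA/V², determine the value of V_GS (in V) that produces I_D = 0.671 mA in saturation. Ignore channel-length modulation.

In saturation I_D = ½ k_n (V_GS − V_th)², so V_GS − V_th = √(2 I_D / k_n) = √(2 × 0.671 / 0.385) = 1.87 V.
V_GS = 1.12 + 1.87 = 2.99 V.

V_GS = 2.99 V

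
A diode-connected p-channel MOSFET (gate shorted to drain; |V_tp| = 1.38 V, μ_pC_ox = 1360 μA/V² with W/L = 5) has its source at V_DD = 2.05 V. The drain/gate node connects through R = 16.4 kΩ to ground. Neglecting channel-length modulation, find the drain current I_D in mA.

With gate tied to drain, V_SG = V_SD ≥ V_SG − |V_tp|, so the device is in saturation.
k_p = μ_pC_ox · (W/L) = 6.8 mA/V².
KCL at the drain: ½ k_p (V_SG − |V_tp|)² = (V_DD − V_SG)/R.
Let x = V_SG − 1.38. Then 55.8 x² + x − 0.67 = 0, giving x = 0.101 V (positive root), so V_SG = 1.48 V.
I_D = (V_DD − V_SG)/R = (2.05 − 1.48) / 16.4 = 0.0347 mA.

I_D = 0.0347 mA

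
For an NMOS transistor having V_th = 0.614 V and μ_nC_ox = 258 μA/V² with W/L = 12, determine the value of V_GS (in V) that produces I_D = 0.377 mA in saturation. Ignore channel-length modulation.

k_n = μ_nC_ox · (W/L) = 3.096 mA/V².
In saturation I_D = ½ k_n (V_GS − V_th)², so V_GS − V_th = √(2 I_D / k_n) = √(2 × 0.377 / 3.096) = 0.493 V.
V_GS = 0.614 + 0.493 = 1.11 V.

V_GS = 1.11 V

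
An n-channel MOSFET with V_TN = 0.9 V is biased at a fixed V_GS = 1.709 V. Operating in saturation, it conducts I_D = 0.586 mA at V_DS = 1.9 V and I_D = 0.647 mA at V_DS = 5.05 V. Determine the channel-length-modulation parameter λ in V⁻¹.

With V_GS fixed, I_D ∝ (1 + λ V_DS) in saturation, so I_D2/I_D1 = (1 + λ V_DS2)/(1 + λ V_DS1).
0.647/0.586 = 1.104 = (1 + 5.05 λ)/(1 + 1.9 λ).
Solving: λ (I_D1 V_DS2 − I_D2 V_DS1) = I_D2 − I_D1, so λ = (0.647 − 0.586) / (0.586 × 5.05 − 0.647 × 1.9) = 0.061 / 1.73 = 0.0353 V⁻¹.

λ = 0.0353 V⁻¹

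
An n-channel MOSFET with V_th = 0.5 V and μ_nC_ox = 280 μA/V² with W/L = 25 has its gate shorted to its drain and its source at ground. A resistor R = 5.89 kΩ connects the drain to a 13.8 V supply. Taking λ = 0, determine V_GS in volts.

V_GS = 1.28 V

With gate tied to drain, V_GS = V_DS ≥ V_GS − V_th, so the device is in saturation.
k_n = μ_nC_ox · (W/L) = 7 mA/V².
KCL at the drain: ½ k_n (V_GS − V_th)² = (V_DD − V_GS)/R.
Let x = V_GS − 0.5. Then 20.6 x² + x − 13.3 = 0, giving x = 0.779 V (positive root), so V_GS = 1.28 V.
I_D = (V_DD − V_GS)/R = (13.8 − 1.28) / 5.89 = 2.13 mA.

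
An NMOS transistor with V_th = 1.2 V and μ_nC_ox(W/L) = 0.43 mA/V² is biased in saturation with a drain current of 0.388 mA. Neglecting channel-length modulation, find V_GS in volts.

In saturation I_D = ½ k_n (V_GS − V_th)², so V_GS − V_th = √(2 I_D / k_n) = √(2 × 0.388 / 0.43) = 1.34 V.
V_GS = 1.2 + 1.34 = 2.54 V.

V_GS = 2.54 V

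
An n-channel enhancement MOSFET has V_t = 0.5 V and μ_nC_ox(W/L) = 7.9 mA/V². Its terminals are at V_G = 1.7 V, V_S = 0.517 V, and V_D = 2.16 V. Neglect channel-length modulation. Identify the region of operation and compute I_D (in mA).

V_GS = V_G − V_S = 1.7 − 0.517 = 1.18 V; V_DS = V_D − V_S = 2.16 − 0.517 = 1.64 V.
V_ov = V_GS − V_t = 1.18 − 0.5 = 0.683 V.
Since V_DS = 1.64 V ≥ V_ov = 0.683 V, the device is in saturation.
I_D = ½ k_n V_ov² = 0.5 × 7.9 × 0.683² = 1.84 mA.

Saturation; I_D = 1.84 mA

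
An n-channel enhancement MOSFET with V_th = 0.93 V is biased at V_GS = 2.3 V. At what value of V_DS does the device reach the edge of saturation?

V_DS,sat = 1.37 V

The boundary between triode and saturation is V_DS = V_GS − V_th = V_ov.
V_ov = 2.3 − 0.93 = 1.37 V.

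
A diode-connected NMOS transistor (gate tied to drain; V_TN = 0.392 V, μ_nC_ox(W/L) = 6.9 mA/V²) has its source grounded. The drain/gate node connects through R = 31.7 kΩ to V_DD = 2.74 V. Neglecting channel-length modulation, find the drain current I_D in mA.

I_D = 0.0696 mA

With gate tied to drain, V_GS = V_DS ≥ V_GS − V_TN, so the device is in saturation.
KCL at the drain: ½ k_n (V_GS − V_TN)² = (V_DD − V_GS)/R.
Let x = V_GS − 0.392. Then 109 x² + x − 2.348 = 0, giving x = 0.142 V (positive root), so V_GS = 0.534 V.
I_D = (V_DD − V_GS)/R = (2.74 − 0.534) / 31.7 = 0.0696 mA.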